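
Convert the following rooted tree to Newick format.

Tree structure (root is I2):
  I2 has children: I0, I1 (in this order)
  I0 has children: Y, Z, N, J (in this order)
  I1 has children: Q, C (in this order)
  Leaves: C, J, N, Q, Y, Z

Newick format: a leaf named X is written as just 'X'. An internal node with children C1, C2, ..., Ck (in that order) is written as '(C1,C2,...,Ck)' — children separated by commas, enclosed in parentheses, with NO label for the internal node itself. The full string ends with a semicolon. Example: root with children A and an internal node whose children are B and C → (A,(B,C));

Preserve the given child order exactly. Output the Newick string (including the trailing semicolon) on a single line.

internal I2 with children ['I0', 'I1']
  internal I0 with children ['Y', 'Z', 'N', 'J']
    leaf 'Y' → 'Y'
    leaf 'Z' → 'Z'
    leaf 'N' → 'N'
    leaf 'J' → 'J'
  → '(Y,Z,N,J)'
  internal I1 with children ['Q', 'C']
    leaf 'Q' → 'Q'
    leaf 'C' → 'C'
  → '(Q,C)'
→ '((Y,Z,N,J),(Q,C))'
Final: ((Y,Z,N,J),(Q,C));

Answer: ((Y,Z,N,J),(Q,C));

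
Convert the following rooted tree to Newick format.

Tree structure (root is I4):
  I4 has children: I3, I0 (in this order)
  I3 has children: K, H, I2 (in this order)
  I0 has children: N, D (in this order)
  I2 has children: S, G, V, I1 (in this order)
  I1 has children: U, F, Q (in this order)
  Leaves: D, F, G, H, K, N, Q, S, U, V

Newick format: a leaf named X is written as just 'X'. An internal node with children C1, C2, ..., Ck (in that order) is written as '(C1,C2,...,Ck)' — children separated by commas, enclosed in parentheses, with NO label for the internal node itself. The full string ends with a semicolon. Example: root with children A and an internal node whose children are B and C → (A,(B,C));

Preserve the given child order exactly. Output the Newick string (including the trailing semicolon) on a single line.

internal I4 with children ['I3', 'I0']
  internal I3 with children ['K', 'H', 'I2']
    leaf 'K' → 'K'
    leaf 'H' → 'H'
    internal I2 with children ['S', 'G', 'V', 'I1']
      leaf 'S' → 'S'
      leaf 'G' → 'G'
      leaf 'V' → 'V'
      internal I1 with children ['U', 'F', 'Q']
        leaf 'U' → 'U'
        leaf 'F' → 'F'
        leaf 'Q' → 'Q'
      → '(U,F,Q)'
    → '(S,G,V,(U,F,Q))'
  → '(K,H,(S,G,V,(U,F,Q)))'
  internal I0 with children ['N', 'D']
    leaf 'N' → 'N'
    leaf 'D' → 'D'
  → '(N,D)'
→ '((K,H,(S,G,V,(U,F,Q))),(N,D))'
Final: ((K,H,(S,G,V,(U,F,Q))),(N,D));

Answer: ((K,H,(S,G,V,(U,F,Q))),(N,D));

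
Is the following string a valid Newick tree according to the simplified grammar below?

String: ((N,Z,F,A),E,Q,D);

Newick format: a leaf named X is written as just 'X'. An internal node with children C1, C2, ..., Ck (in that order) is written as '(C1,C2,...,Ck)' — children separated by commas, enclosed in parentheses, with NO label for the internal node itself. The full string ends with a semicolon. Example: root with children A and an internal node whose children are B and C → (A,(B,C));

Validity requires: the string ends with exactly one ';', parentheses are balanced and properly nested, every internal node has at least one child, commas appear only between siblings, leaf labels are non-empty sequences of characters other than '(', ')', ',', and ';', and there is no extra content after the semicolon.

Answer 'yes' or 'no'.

Answer: yes

Derivation:
Input: ((N,Z,F,A),E,Q,D);
Paren balance: 2 '(' vs 2 ')' OK
Ends with single ';': True
Full parse: OK
Valid: True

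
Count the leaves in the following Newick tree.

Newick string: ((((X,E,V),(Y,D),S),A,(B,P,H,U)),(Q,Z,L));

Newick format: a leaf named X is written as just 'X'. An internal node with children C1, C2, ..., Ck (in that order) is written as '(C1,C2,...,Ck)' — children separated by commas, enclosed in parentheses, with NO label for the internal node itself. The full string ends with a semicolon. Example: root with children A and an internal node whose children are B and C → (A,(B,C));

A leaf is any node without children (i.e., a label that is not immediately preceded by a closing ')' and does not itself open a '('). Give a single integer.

Newick: ((((X,E,V),(Y,D),S),A,(B,P,H,U)),(Q,Z,L));
Scan left-to-right; a leaf is any maximal label run not followed by '(':
  pos 4: leaf 'X' → count = 1
  pos 6: leaf 'E' → count = 2
  pos 8: leaf 'V' → count = 3
  pos 12: leaf 'Y' → count = 4
  pos 14: leaf 'D' → count = 5
  pos 17: leaf 'S' → count = 6
  pos 20: leaf 'A' → count = 7
  pos 23: leaf 'B' → count = 8
  pos 25: leaf 'P' → count = 9
  pos 27: leaf 'H' → count = 10
  pos 29: leaf 'U' → count = 11
  pos 34: leaf 'Q' → count = 12
  pos 36: leaf 'Z' → count = 13
  pos 38: leaf 'L' → count = 14
Total leaves: 14

Answer: 14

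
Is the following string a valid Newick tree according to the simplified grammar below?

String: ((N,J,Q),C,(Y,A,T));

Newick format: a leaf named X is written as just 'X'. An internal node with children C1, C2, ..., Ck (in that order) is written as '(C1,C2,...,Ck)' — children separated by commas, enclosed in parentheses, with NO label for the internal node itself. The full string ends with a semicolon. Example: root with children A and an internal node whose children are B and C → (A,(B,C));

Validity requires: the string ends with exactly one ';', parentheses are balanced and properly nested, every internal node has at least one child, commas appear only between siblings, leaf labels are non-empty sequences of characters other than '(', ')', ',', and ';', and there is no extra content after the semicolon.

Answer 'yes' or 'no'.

Input: ((N,J,Q),C,(Y,A,T));
Paren balance: 3 '(' vs 3 ')' OK
Ends with single ';': True
Full parse: OK
Valid: True

Answer: yes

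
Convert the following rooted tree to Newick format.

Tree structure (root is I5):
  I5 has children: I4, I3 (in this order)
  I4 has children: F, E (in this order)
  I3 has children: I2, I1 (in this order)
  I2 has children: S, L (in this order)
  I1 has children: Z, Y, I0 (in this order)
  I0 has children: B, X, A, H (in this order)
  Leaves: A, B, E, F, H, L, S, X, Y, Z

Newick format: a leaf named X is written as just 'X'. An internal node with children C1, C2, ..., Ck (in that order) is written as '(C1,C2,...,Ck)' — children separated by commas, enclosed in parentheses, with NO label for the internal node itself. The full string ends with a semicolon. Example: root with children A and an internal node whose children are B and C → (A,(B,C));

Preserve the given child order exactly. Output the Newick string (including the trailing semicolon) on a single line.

Answer: ((F,E),((S,L),(Z,Y,(B,X,A,H))));

Derivation:
internal I5 with children ['I4', 'I3']
  internal I4 with children ['F', 'E']
    leaf 'F' → 'F'
    leaf 'E' → 'E'
  → '(F,E)'
  internal I3 with children ['I2', 'I1']
    internal I2 with children ['S', 'L']
      leaf 'S' → 'S'
      leaf 'L' → 'L'
    → '(S,L)'
    internal I1 with children ['Z', 'Y', 'I0']
      leaf 'Z' → 'Z'
      leaf 'Y' → 'Y'
      internal I0 with children ['B', 'X', 'A', 'H']
        leaf 'B' → 'B'
        leaf 'X' → 'X'
        leaf 'A' → 'A'
        leaf 'H' → 'H'
      → '(B,X,A,H)'
    → '(Z,Y,(B,X,A,H))'
  → '((S,L),(Z,Y,(B,X,A,H)))'
→ '((F,E),((S,L),(Z,Y,(B,X,A,H))))'
Final: ((F,E),((S,L),(Z,Y,(B,X,A,H))));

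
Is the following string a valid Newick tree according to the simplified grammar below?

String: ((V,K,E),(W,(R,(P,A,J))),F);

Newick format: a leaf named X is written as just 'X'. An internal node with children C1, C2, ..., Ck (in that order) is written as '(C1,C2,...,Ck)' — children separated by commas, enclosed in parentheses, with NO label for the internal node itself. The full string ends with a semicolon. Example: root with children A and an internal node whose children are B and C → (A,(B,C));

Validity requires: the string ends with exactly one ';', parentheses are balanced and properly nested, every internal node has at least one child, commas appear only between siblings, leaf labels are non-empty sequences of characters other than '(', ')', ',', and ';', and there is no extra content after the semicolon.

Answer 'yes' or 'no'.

Input: ((V,K,E),(W,(R,(P,A,J))),F);
Paren balance: 5 '(' vs 5 ')' OK
Ends with single ';': True
Full parse: OK
Valid: True

Answer: yes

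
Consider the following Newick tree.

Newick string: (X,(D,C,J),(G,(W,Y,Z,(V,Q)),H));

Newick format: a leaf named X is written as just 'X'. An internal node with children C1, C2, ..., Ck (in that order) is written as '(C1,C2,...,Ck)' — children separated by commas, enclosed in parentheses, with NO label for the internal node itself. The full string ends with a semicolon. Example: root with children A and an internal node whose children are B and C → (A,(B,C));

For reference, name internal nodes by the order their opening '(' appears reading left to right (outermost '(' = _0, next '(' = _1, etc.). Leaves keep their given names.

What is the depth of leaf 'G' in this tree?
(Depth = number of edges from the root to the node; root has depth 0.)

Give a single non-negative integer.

Newick: (X,(D,C,J),(G,(W,Y,Z,(V,Q)),H));
Naming internals by '(' encounter order: outermost '(' = _0, next = _1, ...
Query node: G
Path from root: _0 -> _2 -> G
Depth of G: 2 (number of edges from root)

Answer: 2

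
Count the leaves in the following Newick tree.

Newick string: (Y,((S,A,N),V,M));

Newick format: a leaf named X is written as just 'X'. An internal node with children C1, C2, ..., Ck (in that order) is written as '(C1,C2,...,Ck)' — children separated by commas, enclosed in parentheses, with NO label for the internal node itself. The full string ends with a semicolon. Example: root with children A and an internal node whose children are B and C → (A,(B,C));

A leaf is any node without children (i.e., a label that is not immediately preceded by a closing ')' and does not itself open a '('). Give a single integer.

Newick: (Y,((S,A,N),V,M));
Scan left-to-right; a leaf is any maximal label run not followed by '(':
  pos 1: leaf 'Y' → count = 1
  pos 5: leaf 'S' → count = 2
  pos 7: leaf 'A' → count = 3
  pos 9: leaf 'N' → count = 4
  pos 12: leaf 'V' → count = 5
  pos 14: leaf 'M' → count = 6
Total leaves: 6

Answer: 6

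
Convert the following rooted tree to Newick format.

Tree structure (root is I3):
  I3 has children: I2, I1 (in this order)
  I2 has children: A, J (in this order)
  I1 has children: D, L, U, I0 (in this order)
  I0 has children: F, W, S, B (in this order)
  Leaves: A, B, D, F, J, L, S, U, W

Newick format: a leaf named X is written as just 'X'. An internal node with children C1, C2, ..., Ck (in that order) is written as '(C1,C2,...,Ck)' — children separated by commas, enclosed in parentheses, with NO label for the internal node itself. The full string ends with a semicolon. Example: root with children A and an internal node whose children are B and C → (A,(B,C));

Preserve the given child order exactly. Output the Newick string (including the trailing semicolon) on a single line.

Answer: ((A,J),(D,L,U,(F,W,S,B)));

Derivation:
internal I3 with children ['I2', 'I1']
  internal I2 with children ['A', 'J']
    leaf 'A' → 'A'
    leaf 'J' → 'J'
  → '(A,J)'
  internal I1 with children ['D', 'L', 'U', 'I0']
    leaf 'D' → 'D'
    leaf 'L' → 'L'
    leaf 'U' → 'U'
    internal I0 with children ['F', 'W', 'S', 'B']
      leaf 'F' → 'F'
      leaf 'W' → 'W'
      leaf 'S' → 'S'
      leaf 'B' → 'B'
    → '(F,W,S,B)'
  → '(D,L,U,(F,W,S,B))'
→ '((A,J),(D,L,U,(F,W,S,B)))'
Final: ((A,J),(D,L,U,(F,W,S,B)));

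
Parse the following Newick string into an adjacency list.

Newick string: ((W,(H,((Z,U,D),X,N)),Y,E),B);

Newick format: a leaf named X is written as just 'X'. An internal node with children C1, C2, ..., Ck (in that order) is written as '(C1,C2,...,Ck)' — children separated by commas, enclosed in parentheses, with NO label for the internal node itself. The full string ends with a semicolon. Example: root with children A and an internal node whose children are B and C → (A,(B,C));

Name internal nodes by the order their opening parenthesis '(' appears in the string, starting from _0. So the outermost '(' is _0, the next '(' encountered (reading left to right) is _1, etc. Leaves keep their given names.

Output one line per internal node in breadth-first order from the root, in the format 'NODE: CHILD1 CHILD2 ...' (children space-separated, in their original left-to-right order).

Input: ((W,(H,((Z,U,D),X,N)),Y,E),B);
Scanning left-to-right, naming '(' by encounter order:
  pos 0: '(' -> open internal node _0 (depth 1)
  pos 1: '(' -> open internal node _1 (depth 2)
  pos 4: '(' -> open internal node _2 (depth 3)
  pos 7: '(' -> open internal node _3 (depth 4)
  pos 8: '(' -> open internal node _4 (depth 5)
  pos 14: ')' -> close internal node _4 (now at depth 4)
  pos 19: ')' -> close internal node _3 (now at depth 3)
  pos 20: ')' -> close internal node _2 (now at depth 2)
  pos 25: ')' -> close internal node _1 (now at depth 1)
  pos 28: ')' -> close internal node _0 (now at depth 0)
Total internal nodes: 5
BFS adjacency from root:
  _0: _1 B
  _1: W _2 Y E
  _2: H _3
  _3: _4 X N
  _4: Z U D

Answer: _0: _1 B
_1: W _2 Y E
_2: H _3
_3: _4 X N
_4: Z U D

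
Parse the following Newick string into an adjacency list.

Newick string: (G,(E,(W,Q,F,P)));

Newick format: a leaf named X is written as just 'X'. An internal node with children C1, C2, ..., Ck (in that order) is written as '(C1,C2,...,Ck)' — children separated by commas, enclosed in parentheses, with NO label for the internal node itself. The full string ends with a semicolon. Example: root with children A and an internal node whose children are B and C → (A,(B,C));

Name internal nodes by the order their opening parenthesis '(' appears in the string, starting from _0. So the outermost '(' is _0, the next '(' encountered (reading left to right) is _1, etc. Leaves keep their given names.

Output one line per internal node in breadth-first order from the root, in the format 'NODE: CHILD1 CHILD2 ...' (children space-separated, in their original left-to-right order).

Answer: _0: G _1
_1: E _2
_2: W Q F P

Derivation:
Input: (G,(E,(W,Q,F,P)));
Scanning left-to-right, naming '(' by encounter order:
  pos 0: '(' -> open internal node _0 (depth 1)
  pos 3: '(' -> open internal node _1 (depth 2)
  pos 6: '(' -> open internal node _2 (depth 3)
  pos 14: ')' -> close internal node _2 (now at depth 2)
  pos 15: ')' -> close internal node _1 (now at depth 1)
  pos 16: ')' -> close internal node _0 (now at depth 0)
Total internal nodes: 3
BFS adjacency from root:
  _0: G _1
  _1: E _2
  _2: W Q F P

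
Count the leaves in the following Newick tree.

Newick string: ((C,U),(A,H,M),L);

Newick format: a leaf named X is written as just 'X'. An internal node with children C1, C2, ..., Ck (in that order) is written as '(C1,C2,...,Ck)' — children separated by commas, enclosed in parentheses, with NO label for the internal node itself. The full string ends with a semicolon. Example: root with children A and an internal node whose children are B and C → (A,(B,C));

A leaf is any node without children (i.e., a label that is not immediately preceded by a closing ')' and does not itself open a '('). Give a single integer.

Answer: 6

Derivation:
Newick: ((C,U),(A,H,M),L);
Scan left-to-right; a leaf is any maximal label run not followed by '(':
  pos 2: leaf 'C' → count = 1
  pos 4: leaf 'U' → count = 2
  pos 8: leaf 'A' → count = 3
  pos 10: leaf 'H' → count = 4
  pos 12: leaf 'M' → count = 5
  pos 15: leaf 'L' → count = 6
Total leaves: 6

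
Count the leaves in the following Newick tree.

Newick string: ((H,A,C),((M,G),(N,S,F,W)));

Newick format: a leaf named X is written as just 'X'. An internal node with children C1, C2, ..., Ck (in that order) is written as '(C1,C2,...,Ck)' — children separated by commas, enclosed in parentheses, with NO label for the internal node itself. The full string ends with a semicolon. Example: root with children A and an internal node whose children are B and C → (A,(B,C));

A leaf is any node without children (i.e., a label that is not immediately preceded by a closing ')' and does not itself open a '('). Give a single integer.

Newick: ((H,A,C),((M,G),(N,S,F,W)));
Scan left-to-right; a leaf is any maximal label run not followed by '(':
  pos 2: leaf 'H' → count = 1
  pos 4: leaf 'A' → count = 2
  pos 6: leaf 'C' → count = 3
  pos 11: leaf 'M' → count = 4
  pos 13: leaf 'G' → count = 5
  pos 17: leaf 'N' → count = 6
  pos 19: leaf 'S' → count = 7
  pos 21: leaf 'F' → count = 8
  pos 23: leaf 'W' → count = 9
Total leaves: 9

Answer: 9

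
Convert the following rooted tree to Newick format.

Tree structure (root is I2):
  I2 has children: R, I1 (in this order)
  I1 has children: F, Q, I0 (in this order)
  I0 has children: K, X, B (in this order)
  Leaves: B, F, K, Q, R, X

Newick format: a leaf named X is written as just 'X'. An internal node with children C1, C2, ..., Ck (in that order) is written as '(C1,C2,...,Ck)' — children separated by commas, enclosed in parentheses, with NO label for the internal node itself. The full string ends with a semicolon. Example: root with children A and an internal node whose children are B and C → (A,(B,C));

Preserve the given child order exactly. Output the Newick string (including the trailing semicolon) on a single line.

Answer: (R,(F,Q,(K,X,B)));

Derivation:
internal I2 with children ['R', 'I1']
  leaf 'R' → 'R'
  internal I1 with children ['F', 'Q', 'I0']
    leaf 'F' → 'F'
    leaf 'Q' → 'Q'
    internal I0 with children ['K', 'X', 'B']
      leaf 'K' → 'K'
      leaf 'X' → 'X'
      leaf 'B' → 'B'
    → '(K,X,B)'
  → '(F,Q,(K,X,B))'
→ '(R,(F,Q,(K,X,B)))'
Final: (R,(F,Q,(K,X,B)));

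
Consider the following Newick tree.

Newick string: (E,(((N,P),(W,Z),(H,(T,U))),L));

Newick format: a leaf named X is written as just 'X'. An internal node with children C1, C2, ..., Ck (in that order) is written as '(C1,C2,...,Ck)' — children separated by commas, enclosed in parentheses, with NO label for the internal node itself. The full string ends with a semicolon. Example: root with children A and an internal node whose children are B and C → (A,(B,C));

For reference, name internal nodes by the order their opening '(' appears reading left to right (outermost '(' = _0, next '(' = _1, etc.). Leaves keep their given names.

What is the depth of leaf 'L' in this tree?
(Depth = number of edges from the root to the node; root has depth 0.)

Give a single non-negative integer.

Answer: 2

Derivation:
Newick: (E,(((N,P),(W,Z),(H,(T,U))),L));
Naming internals by '(' encounter order: outermost '(' = _0, next = _1, ...
Query node: L
Path from root: _0 -> _1 -> L
Depth of L: 2 (number of edges from root)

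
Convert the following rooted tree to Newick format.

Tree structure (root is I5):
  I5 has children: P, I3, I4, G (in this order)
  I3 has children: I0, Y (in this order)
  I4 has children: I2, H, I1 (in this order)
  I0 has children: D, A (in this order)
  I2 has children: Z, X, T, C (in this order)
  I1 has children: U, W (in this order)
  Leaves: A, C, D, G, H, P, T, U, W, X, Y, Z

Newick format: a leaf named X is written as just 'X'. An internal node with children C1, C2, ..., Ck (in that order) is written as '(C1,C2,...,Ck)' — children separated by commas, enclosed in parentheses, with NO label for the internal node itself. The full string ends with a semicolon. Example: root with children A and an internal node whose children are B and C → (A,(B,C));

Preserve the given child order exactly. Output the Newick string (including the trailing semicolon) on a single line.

Answer: (P,((D,A),Y),((Z,X,T,C),H,(U,W)),G);

Derivation:
internal I5 with children ['P', 'I3', 'I4', 'G']
  leaf 'P' → 'P'
  internal I3 with children ['I0', 'Y']
    internal I0 with children ['D', 'A']
      leaf 'D' → 'D'
      leaf 'A' → 'A'
    → '(D,A)'
    leaf 'Y' → 'Y'
  → '((D,A),Y)'
  internal I4 with children ['I2', 'H', 'I1']
    internal I2 with children ['Z', 'X', 'T', 'C']
      leaf 'Z' → 'Z'
      leaf 'X' → 'X'
      leaf 'T' → 'T'
      leaf 'C' → 'C'
    → '(Z,X,T,C)'
    leaf 'H' → 'H'
    internal I1 with children ['U', 'W']
      leaf 'U' → 'U'
      leaf 'W' → 'W'
    → '(U,W)'
  → '((Z,X,T,C),H,(U,W))'
  leaf 'G' → 'G'
→ '(P,((D,A),Y),((Z,X,T,C),H,(U,W)),G)'
Final: (P,((D,A),Y),((Z,X,T,C),H,(U,W)),G);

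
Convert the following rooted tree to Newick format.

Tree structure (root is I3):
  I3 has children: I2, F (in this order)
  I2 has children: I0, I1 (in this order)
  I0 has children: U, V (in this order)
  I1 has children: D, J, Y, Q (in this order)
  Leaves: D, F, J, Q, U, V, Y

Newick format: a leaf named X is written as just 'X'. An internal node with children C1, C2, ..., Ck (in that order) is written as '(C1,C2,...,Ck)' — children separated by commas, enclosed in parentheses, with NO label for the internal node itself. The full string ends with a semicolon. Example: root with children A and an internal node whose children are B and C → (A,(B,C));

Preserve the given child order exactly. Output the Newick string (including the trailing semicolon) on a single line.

Answer: (((U,V),(D,J,Y,Q)),F);

Derivation:
internal I3 with children ['I2', 'F']
  internal I2 with children ['I0', 'I1']
    internal I0 with children ['U', 'V']
      leaf 'U' → 'U'
      leaf 'V' → 'V'
    → '(U,V)'
    internal I1 with children ['D', 'J', 'Y', 'Q']
      leaf 'D' → 'D'
      leaf 'J' → 'J'
      leaf 'Y' → 'Y'
      leaf 'Q' → 'Q'
    → '(D,J,Y,Q)'
  → '((U,V),(D,J,Y,Q))'
  leaf 'F' → 'F'
→ '(((U,V),(D,J,Y,Q)),F)'
Final: (((U,V),(D,J,Y,Q)),F);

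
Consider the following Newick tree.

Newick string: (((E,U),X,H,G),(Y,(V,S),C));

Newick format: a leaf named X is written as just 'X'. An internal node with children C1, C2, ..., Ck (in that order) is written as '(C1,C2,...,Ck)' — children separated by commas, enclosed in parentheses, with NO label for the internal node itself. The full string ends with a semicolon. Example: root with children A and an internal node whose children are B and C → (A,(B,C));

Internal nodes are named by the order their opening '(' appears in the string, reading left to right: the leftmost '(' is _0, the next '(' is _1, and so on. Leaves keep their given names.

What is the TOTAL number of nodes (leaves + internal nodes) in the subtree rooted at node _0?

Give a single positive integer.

Newick: (((E,U),X,H,G),(Y,(V,S),C));
Locate _0: it is the '(' at position 0 (the 1st '(' reading left to right).
Query: subtree rooted at _0
_0: subtree_size = 1 + 13
  _1: subtree_size = 1 + 6
    _2: subtree_size = 1 + 2
      E: subtree_size = 1 + 0
      U: subtree_size = 1 + 0
    X: subtree_size = 1 + 0
    H: subtree_size = 1 + 0
    G: subtree_size = 1 + 0
  _3: subtree_size = 1 + 5
    Y: subtree_size = 1 + 0
    _4: subtree_size = 1 + 2
      V: subtree_size = 1 + 0
      S: subtree_size = 1 + 0
    C: subtree_size = 1 + 0
Total subtree size of _0: 14

Answer: 14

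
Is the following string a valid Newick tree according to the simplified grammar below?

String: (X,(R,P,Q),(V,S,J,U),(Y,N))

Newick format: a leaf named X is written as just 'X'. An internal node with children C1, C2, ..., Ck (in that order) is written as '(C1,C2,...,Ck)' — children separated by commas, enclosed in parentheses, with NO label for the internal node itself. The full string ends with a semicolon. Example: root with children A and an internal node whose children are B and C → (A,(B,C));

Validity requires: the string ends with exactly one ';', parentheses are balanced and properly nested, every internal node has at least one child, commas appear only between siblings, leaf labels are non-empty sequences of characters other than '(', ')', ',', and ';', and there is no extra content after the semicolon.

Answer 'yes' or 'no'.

Answer: no

Derivation:
Input: (X,(R,P,Q),(V,S,J,U),(Y,N))
Paren balance: 4 '(' vs 4 ')' OK
Ends with single ';': False
Full parse: FAILS (must end with ;)
Valid: False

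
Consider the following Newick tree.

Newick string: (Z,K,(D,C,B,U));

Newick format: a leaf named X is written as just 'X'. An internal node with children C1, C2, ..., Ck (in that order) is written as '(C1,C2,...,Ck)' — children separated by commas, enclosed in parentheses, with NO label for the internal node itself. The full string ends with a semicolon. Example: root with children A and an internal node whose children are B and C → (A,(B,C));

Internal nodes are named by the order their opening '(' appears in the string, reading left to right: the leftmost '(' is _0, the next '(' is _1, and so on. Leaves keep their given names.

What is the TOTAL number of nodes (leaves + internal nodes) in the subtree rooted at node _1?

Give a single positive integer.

Answer: 5

Derivation:
Newick: (Z,K,(D,C,B,U));
Locate _1: it is the '(' at position 5 (the 2nd '(' reading left to right).
Query: subtree rooted at _1
_1: subtree_size = 1 + 4
  D: subtree_size = 1 + 0
  C: subtree_size = 1 + 0
  B: subtree_size = 1 + 0
  U: subtree_size = 1 + 0
Total subtree size of _1: 5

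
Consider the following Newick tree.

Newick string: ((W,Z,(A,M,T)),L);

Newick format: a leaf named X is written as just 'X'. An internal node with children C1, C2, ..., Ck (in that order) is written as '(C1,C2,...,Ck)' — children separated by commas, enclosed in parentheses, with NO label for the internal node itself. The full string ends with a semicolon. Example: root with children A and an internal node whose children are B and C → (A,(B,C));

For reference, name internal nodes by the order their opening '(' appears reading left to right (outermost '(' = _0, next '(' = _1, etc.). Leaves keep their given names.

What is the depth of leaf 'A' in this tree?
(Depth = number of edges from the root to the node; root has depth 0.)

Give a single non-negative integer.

Newick: ((W,Z,(A,M,T)),L);
Naming internals by '(' encounter order: outermost '(' = _0, next = _1, ...
Query node: A
Path from root: _0 -> _1 -> _2 -> A
Depth of A: 3 (number of edges from root)

Answer: 3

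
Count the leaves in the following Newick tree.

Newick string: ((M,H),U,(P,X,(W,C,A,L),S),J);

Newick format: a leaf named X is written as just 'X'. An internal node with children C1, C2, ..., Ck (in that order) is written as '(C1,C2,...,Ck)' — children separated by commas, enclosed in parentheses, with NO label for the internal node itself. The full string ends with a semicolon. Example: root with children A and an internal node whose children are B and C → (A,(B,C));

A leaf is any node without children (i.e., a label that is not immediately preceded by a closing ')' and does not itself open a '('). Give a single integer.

Answer: 11

Derivation:
Newick: ((M,H),U,(P,X,(W,C,A,L),S),J);
Scan left-to-right; a leaf is any maximal label run not followed by '(':
  pos 2: leaf 'M' → count = 1
  pos 4: leaf 'H' → count = 2
  pos 7: leaf 'U' → count = 3
  pos 10: leaf 'P' → count = 4
  pos 12: leaf 'X' → count = 5
  pos 15: leaf 'W' → count = 6
  pos 17: leaf 'C' → count = 7
  pos 19: leaf 'A' → count = 8
  pos 21: leaf 'L' → count = 9
  pos 24: leaf 'S' → count = 10
  pos 27: leaf 'J' → count = 11
Total leaves: 11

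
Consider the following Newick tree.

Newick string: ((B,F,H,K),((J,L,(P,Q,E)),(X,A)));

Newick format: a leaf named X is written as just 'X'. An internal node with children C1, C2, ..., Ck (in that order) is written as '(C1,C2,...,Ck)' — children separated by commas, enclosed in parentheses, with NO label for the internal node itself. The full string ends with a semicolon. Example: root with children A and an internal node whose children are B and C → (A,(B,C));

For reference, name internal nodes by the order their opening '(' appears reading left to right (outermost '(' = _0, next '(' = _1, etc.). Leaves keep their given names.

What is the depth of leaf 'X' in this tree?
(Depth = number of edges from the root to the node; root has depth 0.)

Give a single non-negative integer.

Answer: 3

Derivation:
Newick: ((B,F,H,K),((J,L,(P,Q,E)),(X,A)));
Naming internals by '(' encounter order: outermost '(' = _0, next = _1, ...
Query node: X
Path from root: _0 -> _2 -> _5 -> X
Depth of X: 3 (number of edges from root)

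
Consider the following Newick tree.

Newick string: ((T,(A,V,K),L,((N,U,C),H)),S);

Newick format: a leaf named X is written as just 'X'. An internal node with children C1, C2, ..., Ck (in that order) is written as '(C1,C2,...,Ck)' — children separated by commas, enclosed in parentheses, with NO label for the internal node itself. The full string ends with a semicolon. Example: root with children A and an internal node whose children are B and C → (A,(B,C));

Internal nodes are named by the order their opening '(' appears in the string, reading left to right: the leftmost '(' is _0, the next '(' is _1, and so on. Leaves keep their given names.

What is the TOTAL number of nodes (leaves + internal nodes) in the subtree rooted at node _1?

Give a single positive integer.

Answer: 13

Derivation:
Newick: ((T,(A,V,K),L,((N,U,C),H)),S);
Locate _1: it is the '(' at position 1 (the 2nd '(' reading left to right).
Query: subtree rooted at _1
_1: subtree_size = 1 + 12
  T: subtree_size = 1 + 0
  _2: subtree_size = 1 + 3
    A: subtree_size = 1 + 0
    V: subtree_size = 1 + 0
    K: subtree_size = 1 + 0
  L: subtree_size = 1 + 0
  _3: subtree_size = 1 + 5
    _4: subtree_size = 1 + 3
      N: subtree_size = 1 + 0
      U: subtree_size = 1 + 0
      C: subtree_size = 1 + 0
    H: subtree_size = 1 + 0
Total subtree size of _1: 13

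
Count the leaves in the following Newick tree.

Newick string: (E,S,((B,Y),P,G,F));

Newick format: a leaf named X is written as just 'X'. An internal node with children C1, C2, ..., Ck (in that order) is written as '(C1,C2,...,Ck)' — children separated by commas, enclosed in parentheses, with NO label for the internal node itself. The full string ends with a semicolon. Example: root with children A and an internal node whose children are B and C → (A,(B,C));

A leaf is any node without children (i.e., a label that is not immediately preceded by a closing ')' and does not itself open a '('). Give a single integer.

Answer: 7

Derivation:
Newick: (E,S,((B,Y),P,G,F));
Scan left-to-right; a leaf is any maximal label run not followed by '(':
  pos 1: leaf 'E' → count = 1
  pos 3: leaf 'S' → count = 2
  pos 7: leaf 'B' → count = 3
  pos 9: leaf 'Y' → count = 4
  pos 12: leaf 'P' → count = 5
  pos 14: leaf 'G' → count = 6
  pos 16: leaf 'F' → count = 7
Total leaves: 7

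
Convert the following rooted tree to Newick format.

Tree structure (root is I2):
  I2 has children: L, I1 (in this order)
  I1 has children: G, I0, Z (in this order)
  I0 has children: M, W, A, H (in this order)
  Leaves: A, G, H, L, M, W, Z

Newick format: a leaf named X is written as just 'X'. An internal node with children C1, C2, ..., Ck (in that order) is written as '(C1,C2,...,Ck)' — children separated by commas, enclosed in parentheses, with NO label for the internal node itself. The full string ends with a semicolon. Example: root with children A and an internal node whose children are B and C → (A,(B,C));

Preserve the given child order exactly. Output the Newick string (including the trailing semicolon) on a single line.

internal I2 with children ['L', 'I1']
  leaf 'L' → 'L'
  internal I1 with children ['G', 'I0', 'Z']
    leaf 'G' → 'G'
    internal I0 with children ['M', 'W', 'A', 'H']
      leaf 'M' → 'M'
      leaf 'W' → 'W'
      leaf 'A' → 'A'
      leaf 'H' → 'H'
    → '(M,W,A,H)'
    leaf 'Z' → 'Z'
  → '(G,(M,W,A,H),Z)'
→ '(L,(G,(M,W,A,H),Z))'
Final: (L,(G,(M,W,A,H),Z));

Answer: (L,(G,(M,W,A,H),Z));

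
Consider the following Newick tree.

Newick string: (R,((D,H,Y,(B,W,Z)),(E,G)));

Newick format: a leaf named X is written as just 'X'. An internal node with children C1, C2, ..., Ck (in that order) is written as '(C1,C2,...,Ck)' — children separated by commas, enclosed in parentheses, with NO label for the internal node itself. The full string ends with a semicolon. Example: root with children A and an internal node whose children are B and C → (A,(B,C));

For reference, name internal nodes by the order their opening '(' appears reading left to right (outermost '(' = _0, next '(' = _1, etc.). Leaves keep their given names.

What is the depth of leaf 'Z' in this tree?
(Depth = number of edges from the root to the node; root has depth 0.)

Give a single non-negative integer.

Newick: (R,((D,H,Y,(B,W,Z)),(E,G)));
Naming internals by '(' encounter order: outermost '(' = _0, next = _1, ...
Query node: Z
Path from root: _0 -> _1 -> _2 -> _3 -> Z
Depth of Z: 4 (number of edges from root)

Answer: 4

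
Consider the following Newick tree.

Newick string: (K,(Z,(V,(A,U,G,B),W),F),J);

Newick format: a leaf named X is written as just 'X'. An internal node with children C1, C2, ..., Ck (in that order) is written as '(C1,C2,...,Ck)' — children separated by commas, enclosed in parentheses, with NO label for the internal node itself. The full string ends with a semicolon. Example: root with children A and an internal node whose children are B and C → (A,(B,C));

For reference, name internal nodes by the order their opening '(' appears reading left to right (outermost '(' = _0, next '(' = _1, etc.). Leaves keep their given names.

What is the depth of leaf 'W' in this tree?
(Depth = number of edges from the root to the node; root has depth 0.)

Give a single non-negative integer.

Answer: 3

Derivation:
Newick: (K,(Z,(V,(A,U,G,B),W),F),J);
Naming internals by '(' encounter order: outermost '(' = _0, next = _1, ...
Query node: W
Path from root: _0 -> _1 -> _2 -> W
Depth of W: 3 (number of edges from root)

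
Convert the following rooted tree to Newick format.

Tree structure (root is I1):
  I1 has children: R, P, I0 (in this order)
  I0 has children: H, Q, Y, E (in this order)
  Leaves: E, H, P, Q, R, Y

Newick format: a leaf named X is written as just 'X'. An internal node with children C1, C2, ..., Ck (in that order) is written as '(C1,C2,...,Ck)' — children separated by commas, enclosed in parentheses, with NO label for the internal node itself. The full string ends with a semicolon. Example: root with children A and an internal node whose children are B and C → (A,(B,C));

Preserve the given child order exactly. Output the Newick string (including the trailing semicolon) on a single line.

internal I1 with children ['R', 'P', 'I0']
  leaf 'R' → 'R'
  leaf 'P' → 'P'
  internal I0 with children ['H', 'Q', 'Y', 'E']
    leaf 'H' → 'H'
    leaf 'Q' → 'Q'
    leaf 'Y' → 'Y'
    leaf 'E' → 'E'
  → '(H,Q,Y,E)'
→ '(R,P,(H,Q,Y,E))'
Final: (R,P,(H,Q,Y,E));

Answer: (R,P,(H,Q,Y,E));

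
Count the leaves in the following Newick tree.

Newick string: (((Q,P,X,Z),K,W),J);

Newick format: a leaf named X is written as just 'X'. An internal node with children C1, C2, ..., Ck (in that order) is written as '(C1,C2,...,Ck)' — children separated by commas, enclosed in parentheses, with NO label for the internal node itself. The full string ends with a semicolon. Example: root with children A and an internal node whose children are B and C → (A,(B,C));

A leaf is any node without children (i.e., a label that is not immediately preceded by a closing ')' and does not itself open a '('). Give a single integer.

Newick: (((Q,P,X,Z),K,W),J);
Scan left-to-right; a leaf is any maximal label run not followed by '(':
  pos 3: leaf 'Q' → count = 1
  pos 5: leaf 'P' → count = 2
  pos 7: leaf 'X' → count = 3
  pos 9: leaf 'Z' → count = 4
  pos 12: leaf 'K' → count = 5
  pos 14: leaf 'W' → count = 6
  pos 17: leaf 'J' → count = 7
Total leaves: 7

Answer: 7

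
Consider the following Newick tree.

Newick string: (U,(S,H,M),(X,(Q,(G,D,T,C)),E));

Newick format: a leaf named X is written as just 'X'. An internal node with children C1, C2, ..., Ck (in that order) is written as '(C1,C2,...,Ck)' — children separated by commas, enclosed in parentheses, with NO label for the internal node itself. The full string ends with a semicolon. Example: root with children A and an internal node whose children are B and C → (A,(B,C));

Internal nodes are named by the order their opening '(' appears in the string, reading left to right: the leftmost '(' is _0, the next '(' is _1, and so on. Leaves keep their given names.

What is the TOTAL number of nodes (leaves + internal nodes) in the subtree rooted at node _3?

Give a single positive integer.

Answer: 7

Derivation:
Newick: (U,(S,H,M),(X,(Q,(G,D,T,C)),E));
Locate _3: it is the '(' at position 14 (the 4th '(' reading left to right).
Query: subtree rooted at _3
_3: subtree_size = 1 + 6
  Q: subtree_size = 1 + 0
  _4: subtree_size = 1 + 4
    G: subtree_size = 1 + 0
    D: subtree_size = 1 + 0
    T: subtree_size = 1 + 0
    C: subtree_size = 1 + 0
Total subtree size of _3: 7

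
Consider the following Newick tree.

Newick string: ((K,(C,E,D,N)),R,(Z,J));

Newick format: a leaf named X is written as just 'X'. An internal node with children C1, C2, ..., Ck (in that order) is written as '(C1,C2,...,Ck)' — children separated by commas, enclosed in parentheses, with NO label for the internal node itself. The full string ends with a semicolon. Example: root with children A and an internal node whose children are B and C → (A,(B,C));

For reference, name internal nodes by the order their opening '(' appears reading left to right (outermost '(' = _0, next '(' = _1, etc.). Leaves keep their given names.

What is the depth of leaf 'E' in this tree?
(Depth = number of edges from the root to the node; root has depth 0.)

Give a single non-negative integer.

Newick: ((K,(C,E,D,N)),R,(Z,J));
Naming internals by '(' encounter order: outermost '(' = _0, next = _1, ...
Query node: E
Path from root: _0 -> _1 -> _2 -> E
Depth of E: 3 (number of edges from root)

Answer: 3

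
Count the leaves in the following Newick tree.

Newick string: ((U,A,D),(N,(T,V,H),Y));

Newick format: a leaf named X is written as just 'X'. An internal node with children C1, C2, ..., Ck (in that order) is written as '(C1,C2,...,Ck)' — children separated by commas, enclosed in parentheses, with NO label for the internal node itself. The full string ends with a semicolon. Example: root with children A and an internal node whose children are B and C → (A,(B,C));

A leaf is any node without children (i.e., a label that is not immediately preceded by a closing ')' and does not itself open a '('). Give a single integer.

Answer: 8

Derivation:
Newick: ((U,A,D),(N,(T,V,H),Y));
Scan left-to-right; a leaf is any maximal label run not followed by '(':
  pos 2: leaf 'U' → count = 1
  pos 4: leaf 'A' → count = 2
  pos 6: leaf 'D' → count = 3
  pos 10: leaf 'N' → count = 4
  pos 13: leaf 'T' → count = 5
  pos 15: leaf 'V' → count = 6
  pos 17: leaf 'H' → count = 7
  pos 20: leaf 'Y' → count = 8
Total leaves: 8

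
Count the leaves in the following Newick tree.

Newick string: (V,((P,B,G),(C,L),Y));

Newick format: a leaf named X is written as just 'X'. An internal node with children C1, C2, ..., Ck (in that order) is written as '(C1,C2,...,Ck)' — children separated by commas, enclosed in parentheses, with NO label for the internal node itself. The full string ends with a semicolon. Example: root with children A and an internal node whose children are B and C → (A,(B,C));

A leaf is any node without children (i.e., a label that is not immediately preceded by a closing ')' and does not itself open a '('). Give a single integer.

Newick: (V,((P,B,G),(C,L),Y));
Scan left-to-right; a leaf is any maximal label run not followed by '(':
  pos 1: leaf 'V' → count = 1
  pos 5: leaf 'P' → count = 2
  pos 7: leaf 'B' → count = 3
  pos 9: leaf 'G' → count = 4
  pos 13: leaf 'C' → count = 5
  pos 15: leaf 'L' → count = 6
  pos 18: leaf 'Y' → count = 7
Total leaves: 7

Answer: 7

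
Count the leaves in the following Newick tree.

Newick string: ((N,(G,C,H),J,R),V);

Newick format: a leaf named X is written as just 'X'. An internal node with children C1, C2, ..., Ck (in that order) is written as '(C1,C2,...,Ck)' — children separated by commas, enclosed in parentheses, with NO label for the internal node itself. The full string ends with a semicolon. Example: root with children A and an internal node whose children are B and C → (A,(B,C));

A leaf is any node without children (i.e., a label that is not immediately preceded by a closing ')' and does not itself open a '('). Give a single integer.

Newick: ((N,(G,C,H),J,R),V);
Scan left-to-right; a leaf is any maximal label run not followed by '(':
  pos 2: leaf 'N' → count = 1
  pos 5: leaf 'G' → count = 2
  pos 7: leaf 'C' → count = 3
  pos 9: leaf 'H' → count = 4
  pos 12: leaf 'J' → count = 5
  pos 14: leaf 'R' → count = 6
  pos 17: leaf 'V' → count = 7
Total leaves: 7

Answer: 7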